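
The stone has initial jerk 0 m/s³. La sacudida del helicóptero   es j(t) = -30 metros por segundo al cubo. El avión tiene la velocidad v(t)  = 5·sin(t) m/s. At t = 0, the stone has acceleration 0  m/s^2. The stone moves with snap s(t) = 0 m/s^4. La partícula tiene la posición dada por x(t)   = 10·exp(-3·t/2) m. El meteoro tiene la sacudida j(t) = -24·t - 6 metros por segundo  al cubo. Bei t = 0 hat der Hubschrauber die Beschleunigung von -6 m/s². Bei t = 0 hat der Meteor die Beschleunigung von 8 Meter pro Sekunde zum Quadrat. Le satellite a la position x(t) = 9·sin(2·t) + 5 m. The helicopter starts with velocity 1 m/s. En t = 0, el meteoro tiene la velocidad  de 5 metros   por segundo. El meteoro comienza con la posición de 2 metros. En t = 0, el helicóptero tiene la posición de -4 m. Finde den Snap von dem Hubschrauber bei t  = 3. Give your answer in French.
Pour résoudre ceci, nous devons prendre 1 dérivée de notre équation du jerk j(t) = -30. En prenant d/dt de j(t), nous trouvons s(t) = 0. En utilisant s(t) = 0 et en substituant t = 3, nous trouvons s = 0.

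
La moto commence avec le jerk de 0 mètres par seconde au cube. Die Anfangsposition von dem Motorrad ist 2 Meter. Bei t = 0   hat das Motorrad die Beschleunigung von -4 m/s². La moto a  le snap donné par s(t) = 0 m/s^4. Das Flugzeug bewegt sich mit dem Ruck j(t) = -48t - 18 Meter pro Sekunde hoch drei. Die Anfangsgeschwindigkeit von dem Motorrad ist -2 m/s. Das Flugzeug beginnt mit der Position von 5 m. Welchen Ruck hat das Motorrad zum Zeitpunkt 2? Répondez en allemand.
Um dies zu lösen, müssen wir 1 Stammfunktion unserer Gleichung für den Snap s(t) = 0 finden. Das Integral von dem Snap ist der Ruck. Mit j(0) = 0 erhalten wir j(t) = 0. Aus der Gleichung für den Ruck j(t) = 0, setzen wir t = 2 ein und erhalten j = 0.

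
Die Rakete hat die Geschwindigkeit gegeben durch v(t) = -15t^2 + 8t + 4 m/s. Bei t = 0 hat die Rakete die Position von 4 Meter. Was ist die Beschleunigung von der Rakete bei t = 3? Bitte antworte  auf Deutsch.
Um dies zu lösen, müssen wir 1 Ableitung unserer Gleichung für die Geschwindigkeit v(t) = -15·t^2 + 8·t + 4 nehmen. Mit d/dt von v(t) finden wir a(t) = 8 - 30·t. Aus der Gleichung für die Beschleunigung a(t) = 8 - 30·t, setzen wir t = 3 ein und erhalten a = -82.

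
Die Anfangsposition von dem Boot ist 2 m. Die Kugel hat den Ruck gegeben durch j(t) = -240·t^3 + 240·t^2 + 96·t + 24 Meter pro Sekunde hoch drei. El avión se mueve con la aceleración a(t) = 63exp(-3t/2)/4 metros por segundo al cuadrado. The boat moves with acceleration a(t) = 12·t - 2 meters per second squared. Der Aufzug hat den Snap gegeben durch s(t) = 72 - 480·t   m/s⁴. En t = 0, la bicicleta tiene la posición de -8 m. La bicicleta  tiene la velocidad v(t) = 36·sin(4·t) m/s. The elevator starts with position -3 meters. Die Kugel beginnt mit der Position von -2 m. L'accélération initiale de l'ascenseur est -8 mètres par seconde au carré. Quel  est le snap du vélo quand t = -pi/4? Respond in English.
We must differentiate our velocity equation v(t) = 36·sin(4·t) 3 times. Taking d/dt of v(t), we find a(t) = 144·cos(4·t). Taking d/dt of a(t), we find j(t) = -576·sin(4·t). The derivative of jerk gives snap: s(t) = -2304·cos(4·t). From the given snap equation s(t) = -2304·cos(4·t), we substitute t = -pi/4 to get s = 2304.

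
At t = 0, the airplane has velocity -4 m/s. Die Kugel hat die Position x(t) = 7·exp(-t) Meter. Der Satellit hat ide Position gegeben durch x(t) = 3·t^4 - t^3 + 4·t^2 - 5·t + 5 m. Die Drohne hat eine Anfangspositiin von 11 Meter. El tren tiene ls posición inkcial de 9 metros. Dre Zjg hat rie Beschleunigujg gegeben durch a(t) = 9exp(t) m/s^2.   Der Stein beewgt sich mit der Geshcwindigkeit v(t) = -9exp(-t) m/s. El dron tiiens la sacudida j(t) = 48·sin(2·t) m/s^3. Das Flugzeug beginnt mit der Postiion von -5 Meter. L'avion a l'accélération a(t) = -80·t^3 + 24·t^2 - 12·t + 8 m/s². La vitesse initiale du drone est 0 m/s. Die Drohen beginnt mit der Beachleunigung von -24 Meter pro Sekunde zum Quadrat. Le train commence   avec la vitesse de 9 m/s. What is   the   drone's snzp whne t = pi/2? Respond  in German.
Wir müssen unsere Gleichung für den Ruck j(t) = 48·sin(2·t) 1-mal ableiten. Die Ableitung von dem Ruck ergibt den Snap: s(t) = 96·cos(2·t). Aus der Gleichung für den Snap s(t) = 96·cos(2·t), setzen wir t = pi/2 ein und erhalten s = -96.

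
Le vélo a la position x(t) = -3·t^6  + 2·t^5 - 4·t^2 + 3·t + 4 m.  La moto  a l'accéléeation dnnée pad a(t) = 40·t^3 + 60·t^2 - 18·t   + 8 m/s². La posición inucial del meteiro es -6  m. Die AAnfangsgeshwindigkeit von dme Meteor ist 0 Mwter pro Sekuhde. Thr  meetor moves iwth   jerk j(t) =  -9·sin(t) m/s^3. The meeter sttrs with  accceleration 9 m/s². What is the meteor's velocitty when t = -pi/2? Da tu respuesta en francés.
Nous devons intégrer notre équation du jerk j(t) = -9·sin(t) 2 fois. L'intégrale du jerk est l'accélération. En utilisant a(0) = 9, nous obtenons a(t) = 9·cos(t). L'intégrale de l'accélération, avec v(0) = 0, donne la vitesse: v(t) = 9·sin(t). De l'équation de la vitesse v(t) = 9·sin(t), nous substituons t = -pi/2 pour obtenir v = -9.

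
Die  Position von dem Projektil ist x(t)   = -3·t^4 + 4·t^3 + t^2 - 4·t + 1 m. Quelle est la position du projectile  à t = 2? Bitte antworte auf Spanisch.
Usando x(t) = -3·t^4 + 4·t^3 + t^2 - 4·t + 1 y sustituyendo t = 2, encontramos x = -19.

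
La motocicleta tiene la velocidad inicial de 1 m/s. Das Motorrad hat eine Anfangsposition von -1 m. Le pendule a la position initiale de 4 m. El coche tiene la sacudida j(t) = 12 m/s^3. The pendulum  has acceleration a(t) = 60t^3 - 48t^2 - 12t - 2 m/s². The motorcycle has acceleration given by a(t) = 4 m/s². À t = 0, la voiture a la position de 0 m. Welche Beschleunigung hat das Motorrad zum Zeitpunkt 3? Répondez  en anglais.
We have acceleration a(t) = 4. Substituting t = 3: a(3) = 4.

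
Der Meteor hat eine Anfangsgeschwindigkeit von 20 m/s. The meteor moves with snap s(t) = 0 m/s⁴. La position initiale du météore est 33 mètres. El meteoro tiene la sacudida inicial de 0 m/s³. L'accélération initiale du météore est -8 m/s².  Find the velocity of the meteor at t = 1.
To solve this, we need to take 3 integrals of our snap equation s(t) = 0. The integral of snap, with j(0) = 0, gives jerk: j(t) = 0. Taking ∫j(t)dt and applying a(0) = -8, we find a(t) = -8. The antiderivative of acceleration is velocity. Using v(0) = 20, we get v(t) = 20 - 8·t. Using v(t) = 20 - 8·t and substituting t = 1, we find v = 12.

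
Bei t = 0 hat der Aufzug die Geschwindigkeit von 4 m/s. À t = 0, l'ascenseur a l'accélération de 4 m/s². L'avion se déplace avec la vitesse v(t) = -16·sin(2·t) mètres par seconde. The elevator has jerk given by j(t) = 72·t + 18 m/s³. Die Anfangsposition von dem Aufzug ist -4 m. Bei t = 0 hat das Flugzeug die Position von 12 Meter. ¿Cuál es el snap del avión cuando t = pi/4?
Partiendo de la velocidad v(t) = -16·sin(2·t), tomamos 3 derivadas. La derivada de la velocidad da la aceleración: a(t) = -32·cos(2·t). Derivando la aceleración, obtenemos la sacudida: j(t) = 64·sin(2·t). La derivada de la sacudida da el snap: s(t) = 128·cos(2·t). Tenemos el snap s(t) = 128·cos(2·t). Sustituyendo t = pi/4: s(pi/4) = 0.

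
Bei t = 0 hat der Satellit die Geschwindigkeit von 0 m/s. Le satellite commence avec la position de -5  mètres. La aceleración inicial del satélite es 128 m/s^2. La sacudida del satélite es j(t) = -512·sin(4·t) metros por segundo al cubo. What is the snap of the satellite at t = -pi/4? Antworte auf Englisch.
To solve this, we need to take 1 derivative of our jerk equation j(t) = -512·sin(4·t). Differentiating jerk, we get snap: s(t) = -2048·cos(4·t). Using s(t) = -2048·cos(4·t) and substituting t = -pi/4, we find s = 2048.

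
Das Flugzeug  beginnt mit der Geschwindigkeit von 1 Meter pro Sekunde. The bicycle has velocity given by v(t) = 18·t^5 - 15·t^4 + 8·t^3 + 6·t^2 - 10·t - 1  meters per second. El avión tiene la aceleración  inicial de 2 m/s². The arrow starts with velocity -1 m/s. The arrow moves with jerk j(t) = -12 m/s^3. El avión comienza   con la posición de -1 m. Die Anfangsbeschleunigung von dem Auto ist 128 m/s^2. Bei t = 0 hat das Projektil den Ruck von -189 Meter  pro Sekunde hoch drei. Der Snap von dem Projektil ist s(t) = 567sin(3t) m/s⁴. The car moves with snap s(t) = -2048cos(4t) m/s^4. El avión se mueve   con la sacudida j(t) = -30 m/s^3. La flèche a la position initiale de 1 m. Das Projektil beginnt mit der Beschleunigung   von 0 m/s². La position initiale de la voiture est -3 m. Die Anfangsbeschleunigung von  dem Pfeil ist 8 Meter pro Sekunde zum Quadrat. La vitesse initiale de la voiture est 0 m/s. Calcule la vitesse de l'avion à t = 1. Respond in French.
Nous devons trouver l'intégrale de notre équation du jerk j(t) = -30 2 fois. En intégrant le jerk et en utilisant la condition initiale a(0) = 2, nous obtenons a(t) = 2 - 30·t. L'intégrale de l'accélération, avec v(0) = 1, donne la vitesse: v(t) = -15·t^2 + 2·t + 1. En utilisant v(t) = -15·t^2 + 2·t + 1 et en substituant t = 1, nous trouvons v = -12.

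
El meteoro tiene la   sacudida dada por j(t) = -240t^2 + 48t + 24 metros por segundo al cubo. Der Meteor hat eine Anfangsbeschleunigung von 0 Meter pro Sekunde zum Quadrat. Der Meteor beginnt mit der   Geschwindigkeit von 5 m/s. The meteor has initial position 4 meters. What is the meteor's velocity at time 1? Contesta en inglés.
To find the answer, we compute 2 antiderivatives of j(t) = -240·t^2 + 48·t + 24. Taking ∫j(t)dt and applying a(0) = 0, we find a(t) = 8·t·(-10·t^2 + 3·t + 3). Integrating acceleration and using the initial condition v(0) = 5, we get v(t) = -20·t^4 + 8·t^3 + 12·t^2 + 5. From the given velocity equation v(t) = -20·t^4 + 8·t^3 + 12·t^2 + 5, we substitute t = 1 to get v = 5.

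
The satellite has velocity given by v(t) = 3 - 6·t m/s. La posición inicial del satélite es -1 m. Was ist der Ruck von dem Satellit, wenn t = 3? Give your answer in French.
Pour résoudre ceci, nous devons prendre 2 dérivées de notre équation de la vitesse v(t) = 3 - 6·t. En prenant d/dt de v(t), nous trouvons a(t) = -6. En prenant d/dt de a(t), nous trouvons j(t) = 0. Nous avons le jerk j(t) = 0. En substituant t = 3: j(3) = 0.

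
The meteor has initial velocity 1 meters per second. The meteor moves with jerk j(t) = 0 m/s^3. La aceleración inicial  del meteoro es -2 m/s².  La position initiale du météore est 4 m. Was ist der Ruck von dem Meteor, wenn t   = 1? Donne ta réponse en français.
De l'équation du jerk j(t) = 0, nous substituons t = 1 pour obtenir j = 0.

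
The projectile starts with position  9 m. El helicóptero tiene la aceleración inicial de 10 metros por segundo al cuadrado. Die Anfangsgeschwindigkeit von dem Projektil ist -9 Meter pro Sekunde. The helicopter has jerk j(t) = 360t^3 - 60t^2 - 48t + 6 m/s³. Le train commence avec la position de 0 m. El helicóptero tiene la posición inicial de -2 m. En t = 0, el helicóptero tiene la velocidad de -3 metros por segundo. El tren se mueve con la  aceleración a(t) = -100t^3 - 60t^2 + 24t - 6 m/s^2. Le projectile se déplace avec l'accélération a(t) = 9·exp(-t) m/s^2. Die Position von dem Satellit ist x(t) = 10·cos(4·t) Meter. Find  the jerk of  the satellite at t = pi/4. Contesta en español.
Para resolver esto, necesitamos tomar 3 derivadas de nuestra ecuación de la posición x(t) = 10·cos(4·t). Derivando la posición, obtenemos la velocidad: v(t) = -40·sin(4·t). La derivada de la velocidad da la aceleración: a(t) = -160·cos(4·t). Derivando la aceleración, obtenemos la sacudida: j(t) = 640·sin(4·t). De la ecuación de la sacudida j(t) = 640·sin(4·t), sustituimos t = pi/4 para obtener j = 0.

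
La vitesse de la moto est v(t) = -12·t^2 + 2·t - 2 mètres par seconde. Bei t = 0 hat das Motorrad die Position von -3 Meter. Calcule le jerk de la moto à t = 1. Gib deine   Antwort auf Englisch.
To solve this, we need to take 2 derivatives of our velocity equation v(t) = -12·t^2 + 2·t - 2. Differentiating velocity, we get acceleration: a(t) = 2 - 24·t. The derivative of acceleration gives jerk: j(t) = -24. From the given jerk equation j(t) = -24, we substitute t = 1 to get j = -24.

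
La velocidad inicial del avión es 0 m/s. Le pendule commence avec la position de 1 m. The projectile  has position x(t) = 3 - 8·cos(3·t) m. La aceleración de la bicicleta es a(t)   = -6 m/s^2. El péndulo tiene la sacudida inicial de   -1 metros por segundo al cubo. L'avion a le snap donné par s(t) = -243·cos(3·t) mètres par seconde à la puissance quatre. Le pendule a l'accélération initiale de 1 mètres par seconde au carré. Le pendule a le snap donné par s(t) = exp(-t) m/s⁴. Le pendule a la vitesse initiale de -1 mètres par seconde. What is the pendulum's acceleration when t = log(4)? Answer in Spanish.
Debemos encontrar la integral de nuestra ecuación del snap s(t) = exp(-t) 2 veces. La integral del snap es la sacudida. Usando j(0) = -1, obtenemos j(t) = -exp(-t). Integrando la sacudida y usando la condición inicial a(0) = 1, obtenemos a(t) = exp(-t). Usando a(t) = exp(-t) y sustituyendo t = log(4), encontramos a = 1/4.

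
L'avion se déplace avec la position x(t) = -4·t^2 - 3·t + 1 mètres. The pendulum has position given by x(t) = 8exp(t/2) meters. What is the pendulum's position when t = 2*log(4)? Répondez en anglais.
Using x(t) = 8·exp(t/2) and substituting t = 2*log(4), we find x = 32.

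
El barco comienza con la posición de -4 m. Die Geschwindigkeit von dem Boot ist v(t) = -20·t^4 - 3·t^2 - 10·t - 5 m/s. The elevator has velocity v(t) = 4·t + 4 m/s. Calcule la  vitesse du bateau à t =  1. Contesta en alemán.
Aus der Gleichung für die Geschwindigkeit v(t) = -20·t^4 - 3·t^2 - 10·t - 5, setzen wir t = 1 ein und erhalten v = -38.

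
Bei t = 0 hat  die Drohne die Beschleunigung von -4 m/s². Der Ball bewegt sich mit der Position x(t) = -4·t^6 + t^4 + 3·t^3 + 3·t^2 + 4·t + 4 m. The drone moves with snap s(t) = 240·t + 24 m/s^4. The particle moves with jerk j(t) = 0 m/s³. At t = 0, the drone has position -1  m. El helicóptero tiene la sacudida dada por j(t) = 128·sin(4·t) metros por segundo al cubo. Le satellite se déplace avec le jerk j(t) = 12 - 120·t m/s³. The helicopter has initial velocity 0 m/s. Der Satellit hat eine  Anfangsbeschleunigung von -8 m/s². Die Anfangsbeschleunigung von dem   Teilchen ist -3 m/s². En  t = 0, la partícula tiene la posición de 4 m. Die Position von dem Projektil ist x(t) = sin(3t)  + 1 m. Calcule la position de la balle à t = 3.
En utilisant x(t) = -4·t^6 + t^4 + 3·t^3 + 3·t^2 + 4·t + 4 et en substituant t = 3, nous trouvons x = -2711.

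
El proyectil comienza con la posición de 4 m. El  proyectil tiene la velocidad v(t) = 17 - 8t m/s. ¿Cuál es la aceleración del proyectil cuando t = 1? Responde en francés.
Pour résoudre ceci, nous devons prendre 1 dérivée de notre équation de la vitesse v(t) = 17 - 8·t. La dérivée de la vitesse donne l'accélération: a(t) = -8. De l'équation de l'accélération a(t) = -8, nous substituons t = 1 pour obtenir a = -8.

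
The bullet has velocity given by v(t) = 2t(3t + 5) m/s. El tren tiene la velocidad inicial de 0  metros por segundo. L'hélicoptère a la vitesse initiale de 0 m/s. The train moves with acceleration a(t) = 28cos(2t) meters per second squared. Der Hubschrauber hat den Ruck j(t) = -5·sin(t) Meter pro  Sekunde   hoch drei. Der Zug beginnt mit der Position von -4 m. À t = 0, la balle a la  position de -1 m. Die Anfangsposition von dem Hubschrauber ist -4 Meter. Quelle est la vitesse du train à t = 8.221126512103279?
Nous devons trouver la primitive de notre équation de l'accélération a(t) = 28·cos(2·t) 1 fois. L'intégrale de l'accélération est la vitesse. En utilisant v(0) = 0, nous obtenons v(t) = 14·sin(2·t). Nous avons la vitesse v(t) = 14·sin(2·t). En substituant t = 8.221126512103279: v(8.221126512103279) = -9.38084148251762.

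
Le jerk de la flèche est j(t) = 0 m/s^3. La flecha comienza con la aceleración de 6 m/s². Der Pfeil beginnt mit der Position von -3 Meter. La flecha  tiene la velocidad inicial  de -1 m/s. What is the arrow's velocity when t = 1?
We need to integrate our jerk equation j(t) = 0 2 times. Integrating jerk and using the initial condition a(0) = 6, we get a(t) = 6. Integrating acceleration and using the initial condition v(0) = -1, we get v(t) = 6·t - 1. From the given velocity equation v(t) = 6·t - 1, we substitute t = 1 to get v = 5.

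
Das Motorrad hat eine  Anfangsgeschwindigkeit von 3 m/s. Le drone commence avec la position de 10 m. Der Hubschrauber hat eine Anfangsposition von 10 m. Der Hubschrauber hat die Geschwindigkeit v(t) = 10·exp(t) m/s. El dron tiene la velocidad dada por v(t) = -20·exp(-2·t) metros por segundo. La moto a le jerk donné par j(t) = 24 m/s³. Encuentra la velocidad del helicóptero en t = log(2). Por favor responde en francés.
En utilisant v(t) = 10·exp(t) et en substituant t = log(2), nous trouvons v = 20.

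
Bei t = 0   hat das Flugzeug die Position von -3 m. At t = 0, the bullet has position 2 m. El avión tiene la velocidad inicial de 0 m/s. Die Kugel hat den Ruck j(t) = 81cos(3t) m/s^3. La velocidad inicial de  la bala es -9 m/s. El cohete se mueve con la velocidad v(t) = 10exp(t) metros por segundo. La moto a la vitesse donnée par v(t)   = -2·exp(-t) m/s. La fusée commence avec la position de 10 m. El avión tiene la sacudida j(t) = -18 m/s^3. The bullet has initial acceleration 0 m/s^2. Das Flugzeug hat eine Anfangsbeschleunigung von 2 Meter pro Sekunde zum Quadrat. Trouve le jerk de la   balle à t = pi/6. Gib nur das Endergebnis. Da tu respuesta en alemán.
Bei t = pi/6, j = 0.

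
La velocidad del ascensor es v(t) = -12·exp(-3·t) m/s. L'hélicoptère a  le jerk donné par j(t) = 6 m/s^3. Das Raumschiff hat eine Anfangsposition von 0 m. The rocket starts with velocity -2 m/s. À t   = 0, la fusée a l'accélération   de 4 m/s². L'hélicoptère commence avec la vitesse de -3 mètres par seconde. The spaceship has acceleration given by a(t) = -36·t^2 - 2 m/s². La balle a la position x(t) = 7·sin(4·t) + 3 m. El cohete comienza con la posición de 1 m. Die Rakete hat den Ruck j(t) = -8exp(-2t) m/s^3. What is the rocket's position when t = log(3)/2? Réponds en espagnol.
Para resolver esto, necesitamos tomar 3 antiderivadas de nuestra ecuación de la sacudida j(t) = -8·exp(-2·t). Integrando la sacudida y usando la condición inicial a(0) = 4, obtenemos a(t) = 4·exp(-2·t). La integral de la aceleración, con v(0) = -2, da la velocidad: v(t) = -2·exp(-2·t). Tomando ∫v(t)dt y aplicando x(0) = 1, encontramos x(t) = exp(-2·t). De la ecuación de la posición x(t) = exp(-2·t), sustituimos t = log(3)/2 para obtener x = 1/3.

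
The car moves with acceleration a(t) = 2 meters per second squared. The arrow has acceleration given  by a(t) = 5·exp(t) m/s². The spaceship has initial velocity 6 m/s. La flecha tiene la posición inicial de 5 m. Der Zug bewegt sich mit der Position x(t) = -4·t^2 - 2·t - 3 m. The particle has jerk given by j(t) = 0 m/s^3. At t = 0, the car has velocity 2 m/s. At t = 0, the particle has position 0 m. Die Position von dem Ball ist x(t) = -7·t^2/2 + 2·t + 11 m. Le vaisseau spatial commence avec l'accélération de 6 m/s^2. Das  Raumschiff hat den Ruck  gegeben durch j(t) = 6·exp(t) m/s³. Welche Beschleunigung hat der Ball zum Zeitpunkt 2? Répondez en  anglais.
To solve this, we need to take 2 derivatives of our position equation x(t) = -7·t^2/2 + 2·t + 11. Differentiating position, we get velocity: v(t) = 2 - 7·t. The derivative of velocity gives acceleration: a(t) = -7. We have acceleration a(t) = -7. Substituting t = 2: a(2) = -7.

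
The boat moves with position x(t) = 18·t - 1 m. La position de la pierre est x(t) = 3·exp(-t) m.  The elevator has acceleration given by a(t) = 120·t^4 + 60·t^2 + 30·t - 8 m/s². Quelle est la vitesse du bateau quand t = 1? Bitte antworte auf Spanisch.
Para resolver esto, necesitamos tomar 1 derivada de nuestra ecuación de la posición x(t) = 18·t - 1. Tomando d/dt de x(t), encontramos v(t) = 18. De la ecuación de la velocidad v(t) = 18, sustituimos t = 1 para obtener v = 18.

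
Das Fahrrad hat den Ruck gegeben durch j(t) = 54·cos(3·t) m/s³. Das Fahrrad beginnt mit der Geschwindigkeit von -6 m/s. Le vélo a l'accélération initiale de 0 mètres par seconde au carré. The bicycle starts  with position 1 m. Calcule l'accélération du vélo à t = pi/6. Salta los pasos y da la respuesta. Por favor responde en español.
a(pi/6) = 18.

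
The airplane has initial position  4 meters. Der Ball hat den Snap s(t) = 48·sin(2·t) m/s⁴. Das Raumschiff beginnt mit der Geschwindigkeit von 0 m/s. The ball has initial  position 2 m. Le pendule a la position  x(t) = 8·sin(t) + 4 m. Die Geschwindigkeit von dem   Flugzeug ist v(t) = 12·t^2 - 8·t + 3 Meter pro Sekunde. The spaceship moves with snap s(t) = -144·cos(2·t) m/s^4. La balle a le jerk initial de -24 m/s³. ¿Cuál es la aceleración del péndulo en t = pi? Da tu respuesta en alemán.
Um dies zu lösen, müssen wir 2 Ableitungen unserer Gleichung für die Position x(t) = 8·sin(t) + 4 nehmen. Durch Ableiten von der Position erhalten wir die Geschwindigkeit: v(t) = 8·cos(t). Durch Ableiten von der Geschwindigkeit erhalten wir die Beschleunigung: a(t) = -8·sin(t). Aus der Gleichung für die Beschleunigung a(t) = -8·sin(t), setzen wir t = pi ein und erhalten a = 0.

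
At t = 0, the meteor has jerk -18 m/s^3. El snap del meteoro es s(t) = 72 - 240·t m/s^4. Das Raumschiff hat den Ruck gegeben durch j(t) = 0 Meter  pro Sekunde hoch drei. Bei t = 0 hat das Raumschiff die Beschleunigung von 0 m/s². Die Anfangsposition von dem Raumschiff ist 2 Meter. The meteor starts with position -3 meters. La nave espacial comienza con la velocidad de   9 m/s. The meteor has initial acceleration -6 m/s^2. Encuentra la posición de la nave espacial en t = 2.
Necesitamos integrar nuestra ecuación de la sacudida j(t) = 0 3 veces. Tomando ∫j(t)dt y aplicando a(0) = 0, encontramos a(t) = 0. La antiderivada de la aceleración, con v(0) = 9, da la velocidad: v(t) = 9. La antiderivada de la velocidad es la posición. Usando x(0) = 2, obtenemos x(t) = 9·t + 2. Tenemos la posición x(t) = 9·t + 2. Sustituyendo t = 2: x(2) = 20.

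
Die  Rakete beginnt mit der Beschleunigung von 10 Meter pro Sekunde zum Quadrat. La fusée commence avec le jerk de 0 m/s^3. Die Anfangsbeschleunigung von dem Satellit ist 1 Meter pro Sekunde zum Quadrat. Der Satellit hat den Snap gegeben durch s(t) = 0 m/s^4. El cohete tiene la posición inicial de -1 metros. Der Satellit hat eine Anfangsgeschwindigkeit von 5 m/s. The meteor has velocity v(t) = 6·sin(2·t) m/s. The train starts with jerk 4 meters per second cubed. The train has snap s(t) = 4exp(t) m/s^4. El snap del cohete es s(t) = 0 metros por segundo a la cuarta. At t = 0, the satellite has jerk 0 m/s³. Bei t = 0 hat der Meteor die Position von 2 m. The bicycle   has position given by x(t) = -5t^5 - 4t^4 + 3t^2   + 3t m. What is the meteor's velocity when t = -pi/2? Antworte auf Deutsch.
Aus der Gleichung für die Geschwindigkeit v(t) = 6·sin(2·t), setzen wir t = -pi/2 ein und erhalten v = 0.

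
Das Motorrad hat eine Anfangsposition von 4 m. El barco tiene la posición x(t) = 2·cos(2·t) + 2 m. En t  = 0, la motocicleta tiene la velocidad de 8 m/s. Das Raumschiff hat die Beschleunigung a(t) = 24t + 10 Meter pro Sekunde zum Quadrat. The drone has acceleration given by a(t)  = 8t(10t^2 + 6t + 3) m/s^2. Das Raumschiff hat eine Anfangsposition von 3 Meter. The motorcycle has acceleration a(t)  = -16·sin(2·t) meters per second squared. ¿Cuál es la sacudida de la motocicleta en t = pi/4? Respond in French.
En partant de l'accélération a(t) = -16·sin(2·t), nous prenons 1 dérivée. En prenant d/dt de a(t), nous trouvons j(t) = -32·cos(2·t). De l'équation du jerk j(t) = -32·cos(2·t), nous substituons t = pi/4 pour obtenir j = 0.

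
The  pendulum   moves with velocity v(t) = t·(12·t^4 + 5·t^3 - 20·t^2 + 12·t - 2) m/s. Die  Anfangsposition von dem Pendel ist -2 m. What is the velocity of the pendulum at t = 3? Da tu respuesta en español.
De la ecuación de la velocidad v(t) = t·(12·t^4 + 5·t^3 - 20·t^2 + 12·t - 2), sustituimos t = 3 para obtener v = 2883.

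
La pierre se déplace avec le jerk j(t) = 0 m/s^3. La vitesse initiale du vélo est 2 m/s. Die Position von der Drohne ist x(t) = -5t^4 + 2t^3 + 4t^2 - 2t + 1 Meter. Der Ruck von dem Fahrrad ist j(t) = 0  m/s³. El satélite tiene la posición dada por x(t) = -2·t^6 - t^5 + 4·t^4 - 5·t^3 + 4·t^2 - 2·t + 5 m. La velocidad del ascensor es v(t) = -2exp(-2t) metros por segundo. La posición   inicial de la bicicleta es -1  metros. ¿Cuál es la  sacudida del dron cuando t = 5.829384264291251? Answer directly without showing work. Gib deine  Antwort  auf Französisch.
j(5.829384264291251) = -687.526111714950.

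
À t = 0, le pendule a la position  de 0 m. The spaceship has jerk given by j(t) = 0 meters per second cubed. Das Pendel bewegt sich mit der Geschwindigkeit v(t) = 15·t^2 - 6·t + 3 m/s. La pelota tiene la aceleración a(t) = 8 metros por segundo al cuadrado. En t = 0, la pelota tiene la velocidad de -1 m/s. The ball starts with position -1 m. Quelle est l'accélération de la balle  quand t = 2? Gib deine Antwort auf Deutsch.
Aus der Gleichung für die Beschleunigung a(t) = 8, setzen wir t = 2 ein und erhalten a = 8.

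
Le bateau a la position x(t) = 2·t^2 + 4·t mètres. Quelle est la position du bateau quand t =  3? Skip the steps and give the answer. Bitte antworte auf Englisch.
The answer is 30.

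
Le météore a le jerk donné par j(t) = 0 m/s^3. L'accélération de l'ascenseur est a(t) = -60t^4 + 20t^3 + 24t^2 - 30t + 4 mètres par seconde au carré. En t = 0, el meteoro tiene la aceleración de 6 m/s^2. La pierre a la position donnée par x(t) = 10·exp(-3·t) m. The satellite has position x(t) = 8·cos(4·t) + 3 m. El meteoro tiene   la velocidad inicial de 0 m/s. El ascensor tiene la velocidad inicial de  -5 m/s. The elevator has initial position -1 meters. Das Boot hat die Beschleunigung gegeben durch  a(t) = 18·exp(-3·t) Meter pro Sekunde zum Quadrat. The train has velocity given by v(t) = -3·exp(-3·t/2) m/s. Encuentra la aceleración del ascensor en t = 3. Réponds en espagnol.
Tenemos la aceleración a(t) = -60·t^4 + 20·t^3 + 24·t^2 - 30·t + 4. Sustituyendo t = 3: a(3) = -4190.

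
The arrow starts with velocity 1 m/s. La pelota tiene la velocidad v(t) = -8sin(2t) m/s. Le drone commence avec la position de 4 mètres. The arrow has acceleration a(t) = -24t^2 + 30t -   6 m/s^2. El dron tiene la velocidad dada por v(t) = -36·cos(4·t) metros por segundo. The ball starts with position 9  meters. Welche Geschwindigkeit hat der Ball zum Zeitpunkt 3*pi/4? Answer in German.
Mit v(t) = -8·sin(2·t) und Einsetzen von t = 3*pi/4, finden wir v = 8.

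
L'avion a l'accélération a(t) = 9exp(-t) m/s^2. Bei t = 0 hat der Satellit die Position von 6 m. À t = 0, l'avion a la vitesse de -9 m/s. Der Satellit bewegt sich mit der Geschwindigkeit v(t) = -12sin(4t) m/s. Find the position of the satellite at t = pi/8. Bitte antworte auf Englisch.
To find the answer, we compute 1 antiderivative of v(t) = -12·sin(4·t). Finding the antiderivative of v(t) and using x(0) = 6: x(t) = 3·cos(4·t) + 3. Using x(t) = 3·cos(4·t) + 3 and substituting t = pi/8, we find x = 3.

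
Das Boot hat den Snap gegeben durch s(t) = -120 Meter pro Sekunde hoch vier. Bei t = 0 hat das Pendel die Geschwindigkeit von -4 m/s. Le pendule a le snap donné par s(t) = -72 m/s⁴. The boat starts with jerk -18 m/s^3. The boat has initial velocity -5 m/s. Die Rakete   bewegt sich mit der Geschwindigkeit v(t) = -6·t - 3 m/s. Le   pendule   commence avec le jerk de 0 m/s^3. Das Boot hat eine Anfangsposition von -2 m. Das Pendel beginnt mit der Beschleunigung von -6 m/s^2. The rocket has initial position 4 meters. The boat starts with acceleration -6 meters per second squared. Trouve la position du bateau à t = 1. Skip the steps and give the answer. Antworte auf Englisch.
The answer is -18.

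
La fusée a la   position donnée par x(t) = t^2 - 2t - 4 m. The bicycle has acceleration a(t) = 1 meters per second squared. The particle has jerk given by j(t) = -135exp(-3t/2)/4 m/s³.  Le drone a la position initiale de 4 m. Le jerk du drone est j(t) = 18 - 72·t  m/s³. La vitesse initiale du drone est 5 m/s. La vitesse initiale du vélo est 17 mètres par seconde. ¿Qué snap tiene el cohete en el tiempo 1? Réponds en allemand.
Ausgehend von der Position x(t) = t^2 - 2·t - 4, nehmen wir 4 Ableitungen. Die Ableitung von der Position ergibt die Geschwindigkeit: v(t) = 2·t - 2. Mit d/dt von v(t) finden wir a(t) = 2. Die Ableitung von der Beschleunigung ergibt den Ruck: j(t) = 0. Die Ableitung von dem Ruck ergibt den Snap: s(t) = 0. Aus der Gleichung für den Snap s(t) = 0, setzen wir t = 1 ein und erhalten s = 0.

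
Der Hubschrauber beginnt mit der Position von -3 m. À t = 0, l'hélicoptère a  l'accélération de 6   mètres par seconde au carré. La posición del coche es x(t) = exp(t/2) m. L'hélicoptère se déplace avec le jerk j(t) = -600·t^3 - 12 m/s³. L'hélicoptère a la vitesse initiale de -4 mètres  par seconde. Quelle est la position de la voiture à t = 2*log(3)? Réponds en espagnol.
De la ecuación de la posición x(t) = exp(t/2), sustituimos t = 2*log(3) para obtener x = 3.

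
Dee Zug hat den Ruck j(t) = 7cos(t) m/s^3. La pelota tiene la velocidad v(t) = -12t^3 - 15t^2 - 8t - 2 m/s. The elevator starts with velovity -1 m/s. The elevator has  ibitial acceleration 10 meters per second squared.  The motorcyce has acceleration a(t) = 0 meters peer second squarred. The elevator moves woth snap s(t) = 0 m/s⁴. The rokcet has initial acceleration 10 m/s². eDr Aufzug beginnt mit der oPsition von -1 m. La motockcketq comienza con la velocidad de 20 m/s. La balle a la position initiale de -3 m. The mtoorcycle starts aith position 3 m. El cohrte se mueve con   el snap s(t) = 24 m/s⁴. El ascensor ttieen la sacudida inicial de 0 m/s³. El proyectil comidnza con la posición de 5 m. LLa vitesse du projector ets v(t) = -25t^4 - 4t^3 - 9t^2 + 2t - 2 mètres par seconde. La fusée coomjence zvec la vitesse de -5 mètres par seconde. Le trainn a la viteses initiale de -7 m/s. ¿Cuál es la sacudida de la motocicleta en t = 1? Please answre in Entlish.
We must differentiate our acceleration equation a(t) = 0 1 time. Taking d/dt of a(t), we find j(t) = 0. We have jerk j(t) = 0. Substituting t = 1: j(1) = 0.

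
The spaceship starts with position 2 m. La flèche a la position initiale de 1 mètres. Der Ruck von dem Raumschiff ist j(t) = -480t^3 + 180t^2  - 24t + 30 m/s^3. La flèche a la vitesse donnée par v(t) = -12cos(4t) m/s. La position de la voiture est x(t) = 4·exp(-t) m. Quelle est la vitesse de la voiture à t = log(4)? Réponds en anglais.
Starting from position x(t) = 4·exp(-t), we take 1 derivative. The derivative of position gives velocity: v(t) = -4·exp(-t). We have velocity v(t) = -4·exp(-t). Substituting t = log(4): v(log(4)) = -1.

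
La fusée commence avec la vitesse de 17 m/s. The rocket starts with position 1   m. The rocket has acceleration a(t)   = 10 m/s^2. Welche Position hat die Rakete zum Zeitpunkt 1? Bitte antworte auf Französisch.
Nous devons intégrer notre équation de l'accélération a(t) = 10 2 fois. En intégrant l'accélération et en utilisant la condition initiale v(0) = 17, nous obtenons v(t) = 10·t + 17. En intégrant la vitesse et en utilisant la condition initiale x(0) = 1, nous obtenons x(t) = 5·t^2 + 17·t + 1. Nous avons la position x(t) = 5·t^2 + 17·t + 1. En substituant t = 1: x(1) = 23.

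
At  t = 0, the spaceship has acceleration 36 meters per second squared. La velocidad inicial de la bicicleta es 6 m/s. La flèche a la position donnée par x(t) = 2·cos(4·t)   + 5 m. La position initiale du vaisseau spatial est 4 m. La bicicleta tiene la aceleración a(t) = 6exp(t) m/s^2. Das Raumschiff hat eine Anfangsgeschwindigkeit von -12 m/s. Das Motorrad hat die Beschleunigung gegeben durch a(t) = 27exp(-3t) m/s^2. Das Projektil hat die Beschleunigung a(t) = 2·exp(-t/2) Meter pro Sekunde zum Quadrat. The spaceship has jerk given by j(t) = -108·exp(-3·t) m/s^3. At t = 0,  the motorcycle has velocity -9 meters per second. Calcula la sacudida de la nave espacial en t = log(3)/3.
Usando j(t) = -108·exp(-3·t) y sustituyendo t = log(3)/3, encontramos j = -36.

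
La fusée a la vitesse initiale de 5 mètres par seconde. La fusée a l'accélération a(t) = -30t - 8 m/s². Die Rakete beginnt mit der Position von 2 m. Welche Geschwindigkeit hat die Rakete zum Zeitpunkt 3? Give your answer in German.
Ausgehend von der Beschleunigung a(t) = -30·t - 8, nehmen wir 1 Integral. Mit ∫a(t)dt und Anwendung von v(0) = 5, finden wir v(t) = -15·t^2 - 8·t + 5. Aus der Gleichung für die Geschwindigkeit v(t) = -15·t^2 - 8·t + 5, setzen wir t = 3 ein und erhalten v = -154.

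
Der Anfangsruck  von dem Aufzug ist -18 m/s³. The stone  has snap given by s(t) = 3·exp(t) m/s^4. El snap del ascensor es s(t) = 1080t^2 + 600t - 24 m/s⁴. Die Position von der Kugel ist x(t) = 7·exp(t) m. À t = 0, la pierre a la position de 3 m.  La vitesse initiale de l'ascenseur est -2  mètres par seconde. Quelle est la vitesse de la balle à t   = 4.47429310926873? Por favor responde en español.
Para resolver esto, necesitamos tomar 1 derivada de nuestra ecuación de la posición x(t) = 7·exp(t). Tomando d/dt de x(t), encontramos v(t) = 7·exp(t). Usando v(t) = 7·exp(t) y sustituyendo t = 4.47429310926873, encontramos v = 614.127928053792.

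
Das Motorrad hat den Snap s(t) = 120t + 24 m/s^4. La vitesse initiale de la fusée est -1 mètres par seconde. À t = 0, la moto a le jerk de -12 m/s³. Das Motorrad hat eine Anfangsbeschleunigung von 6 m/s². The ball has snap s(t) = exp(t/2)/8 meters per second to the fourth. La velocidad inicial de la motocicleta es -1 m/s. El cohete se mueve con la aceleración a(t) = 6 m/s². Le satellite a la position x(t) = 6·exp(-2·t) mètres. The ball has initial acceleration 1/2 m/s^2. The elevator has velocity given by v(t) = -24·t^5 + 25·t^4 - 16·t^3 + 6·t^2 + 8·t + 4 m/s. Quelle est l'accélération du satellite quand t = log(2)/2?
En partant de la position x(t) = 6·exp(-2·t), nous prenons 2 dérivées. En prenant d/dt de x(t), nous trouvons v(t) = -12·exp(-2·t). La dérivée de la vitesse donne l'accélération: a(t) = 24·exp(-2·t). Nous avons l'accélération a(t) = 24·exp(-2·t). En substituant t = log(2)/2: a(log(2)/2) = 12.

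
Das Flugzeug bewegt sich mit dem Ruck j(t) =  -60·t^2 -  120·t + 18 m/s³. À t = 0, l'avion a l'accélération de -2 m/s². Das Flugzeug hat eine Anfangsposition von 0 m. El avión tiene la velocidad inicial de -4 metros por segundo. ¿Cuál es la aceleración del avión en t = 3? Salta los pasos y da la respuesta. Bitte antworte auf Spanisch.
La aceleración en t = 3 es a = -1028.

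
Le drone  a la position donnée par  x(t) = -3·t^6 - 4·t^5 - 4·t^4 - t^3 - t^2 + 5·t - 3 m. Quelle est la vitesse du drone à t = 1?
En partant de la position x(t) = -3·t^6 - 4·t^5 - 4·t^4 - t^3 - t^2 + 5·t - 3, nous prenons 1 dérivée. En dérivant la position, nous obtenons la vitesse: v(t) = -18·t^5 - 20·t^4 - 16·t^3 - 3·t^2 - 2·t + 5. Nous avons la vitesse v(t) = -18·t^5 - 20·t^4 - 16·t^3 - 3·t^2 - 2·t + 5. En substituant t = 1: v(1) = -54.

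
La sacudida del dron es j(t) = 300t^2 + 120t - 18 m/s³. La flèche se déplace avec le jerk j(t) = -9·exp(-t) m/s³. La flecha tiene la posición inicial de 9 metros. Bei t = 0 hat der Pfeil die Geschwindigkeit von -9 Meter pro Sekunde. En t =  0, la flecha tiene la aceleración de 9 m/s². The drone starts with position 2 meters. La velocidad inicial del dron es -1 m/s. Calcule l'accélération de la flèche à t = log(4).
Nous devons trouver la primitive de notre équation du jerk j(t) = -9·exp(-t) 1 fois. L'intégrale du jerk est l'accélération. En utilisant a(0) = 9, nous obtenons a(t) = 9·exp(-t). En utilisant a(t) = 9·exp(-t) et en substituant t = log(4), nous trouvons a = 9/4.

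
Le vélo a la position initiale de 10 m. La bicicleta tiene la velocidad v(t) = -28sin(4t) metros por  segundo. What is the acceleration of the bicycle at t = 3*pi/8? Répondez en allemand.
Wir müssen unsere Gleichung für die Geschwindigkeit v(t) = -28·sin(4·t) 1-mal ableiten. Mit d/dt von v(t) finden wir a(t) = -112·cos(4·t). Aus der Gleichung für die Beschleunigung a(t) = -112·cos(4·t), setzen wir t = 3*pi/8 ein und erhalten a = 0.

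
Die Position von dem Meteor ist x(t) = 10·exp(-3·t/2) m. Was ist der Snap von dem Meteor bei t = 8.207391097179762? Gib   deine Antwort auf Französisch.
Pour résoudre ceci, nous devons prendre 4 dérivées de notre équation de la position x(t) = 10·exp(-3·t/2). La dérivée de la position donne la vitesse: v(t) = -15·exp(-3·t/2). En dérivant la vitesse, nous obtenons l'accélération: a(t) = 45·exp(-3·t/2)/2. En dérivant l'accélération, nous obtenons le jerk: j(t) = -135·exp(-3·t/2)/4. En dérivant le jerk, nous obtenons le snap: s(t) = 405·exp(-3·t/2)/8. De l'équation du snap s(t) = 405·exp(-3·t/2)/8, nous substituons t = 8.207391097179762 pour obtenir s = 0.000227891454222382.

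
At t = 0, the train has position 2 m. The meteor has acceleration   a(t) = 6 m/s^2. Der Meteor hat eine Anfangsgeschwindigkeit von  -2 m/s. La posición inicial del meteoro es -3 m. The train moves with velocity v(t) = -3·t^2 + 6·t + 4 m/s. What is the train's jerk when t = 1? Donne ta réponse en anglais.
We must differentiate our velocity equation v(t) = -3·t^2 + 6·t + 4 2 times. Differentiating velocity, we get acceleration: a(t) = 6 - 6·t. Taking d/dt of a(t), we find j(t) = -6. Using j(t) = -6 and substituting t = 1, we find j = -6.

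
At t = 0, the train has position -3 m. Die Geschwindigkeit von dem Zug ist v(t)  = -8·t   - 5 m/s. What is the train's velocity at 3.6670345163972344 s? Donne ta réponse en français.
Nous avons la vitesse v(t) = -8·t - 5. En substituant t = 3.6670345163972344: v(3.6670345163972344) = -34.3362761311779.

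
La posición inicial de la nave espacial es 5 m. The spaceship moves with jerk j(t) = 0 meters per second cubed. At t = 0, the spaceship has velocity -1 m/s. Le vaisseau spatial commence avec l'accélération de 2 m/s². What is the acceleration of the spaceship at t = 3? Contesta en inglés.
Starting from jerk j(t) = 0, we take 1 integral. The antiderivative of jerk is acceleration. Using a(0) = 2, we get a(t) = 2. Using a(t) = 2 and substituting t = 3, we find a = 2.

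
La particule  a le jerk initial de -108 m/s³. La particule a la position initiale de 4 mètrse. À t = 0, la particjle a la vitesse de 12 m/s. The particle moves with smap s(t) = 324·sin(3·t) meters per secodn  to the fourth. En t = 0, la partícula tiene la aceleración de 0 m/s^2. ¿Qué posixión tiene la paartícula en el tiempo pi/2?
Partiendo del snap s(t) = 324·sin(3·t), tomamos 4 antiderivadas. La antiderivada del snap, con j(0) = -108, da la sacudida: j(t) = -108·cos(3·t). La integral de la sacudida es la aceleración. Usando a(0) = 0, obtenemos a(t) = -36·sin(3·t). Integrando la aceleración y usando la condición inicial v(0) = 12, obtenemos v(t) = 12·cos(3·t). La integral de la velocidad es la posición. Usando x(0) = 4, obtenemos x(t) = 4·sin(3·t) + 4. Tenemos la posición x(t) = 4·sin(3·t) + 4. Sustituyendo t = pi/2: x(pi/2) = 0.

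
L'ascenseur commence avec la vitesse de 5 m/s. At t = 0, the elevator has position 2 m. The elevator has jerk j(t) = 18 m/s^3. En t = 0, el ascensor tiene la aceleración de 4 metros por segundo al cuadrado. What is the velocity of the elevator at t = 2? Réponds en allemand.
Wir müssen unsere Gleichung für den Ruck j(t) = 18 2-mal integrieren. Mit ∫j(t)dt und Anwendung von a(0) = 4, finden wir a(t) = 18·t + 4. Mit ∫a(t)dt und Anwendung von v(0) = 5, finden wir v(t) = 9·t^2 + 4·t + 5. Mit v(t) = 9·t^2 + 4·t + 5 und Einsetzen von t = 2, finden wir v = 49.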